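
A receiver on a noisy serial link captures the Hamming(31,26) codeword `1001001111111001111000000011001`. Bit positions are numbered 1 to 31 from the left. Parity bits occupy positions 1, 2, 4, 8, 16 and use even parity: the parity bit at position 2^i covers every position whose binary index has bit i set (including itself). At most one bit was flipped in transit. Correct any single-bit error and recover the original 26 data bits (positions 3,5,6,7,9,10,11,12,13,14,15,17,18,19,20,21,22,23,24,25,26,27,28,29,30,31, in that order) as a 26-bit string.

00011111100111000000001001

s1: b1⊕b3⊕b5⊕b7⊕b9⊕b11⊕b13⊕b15⊕b17⊕b19⊕b21⊕b23⊕b25⊕b27⊕b29⊕b31 = 1⊕0⊕0⊕1⊕1⊕1⊕1⊕0⊕1⊕1⊕0⊕0⊕0⊕1⊕0⊕1 = 1
s2: b2⊕b3⊕b6⊕b7⊕b10⊕b11⊕b14⊕b15⊕b18⊕b19⊕b22⊕b23⊕b26⊕b27⊕b30⊕b31 = 0⊕0⊕0⊕1⊕1⊕1⊕0⊕0⊕1⊕1⊕0⊕0⊕0⊕1⊕0⊕1 = 1
s4: b4⊕b5⊕b6⊕b7⊕b12⊕b13⊕b14⊕b15⊕b20⊕b21⊕b22⊕b23⊕b28⊕b29⊕b30⊕b31 = 1⊕0⊕0⊕1⊕1⊕1⊕0⊕0⊕0⊕0⊕0⊕0⊕1⊕0⊕0⊕1 = 0
s8: b8⊕b9⊕b10⊕b11⊕b12⊕b13⊕b14⊕b15⊕b24⊕b25⊕b26⊕b27⊕b28⊕b29⊕b30⊕b31 = 1⊕1⊕1⊕1⊕1⊕1⊕0⊕0⊕0⊕0⊕0⊕1⊕1⊕0⊕0⊕1 = 1
s16: b16⊕b17⊕b18⊕b19⊕b20⊕b21⊕b22⊕b23⊕b24⊕b25⊕b26⊕b27⊕b28⊕b29⊕b30⊕b31 = 1⊕1⊕1⊕1⊕0⊕0⊕0⊕0⊕0⊕0⊕0⊕1⊕1⊕0⊕0⊕1 = 1
Syndrome (s16...s1) = 11011 → position 27.
Flip bit 27: corrected codeword = 1001001111111001111000000001001
Data bits at positions 3,5,6,7,9,10,11,12,13,14,15,17,18,19,20,21,22,23,24,25,26,27,28,29,30,31: 00011111100111000000001001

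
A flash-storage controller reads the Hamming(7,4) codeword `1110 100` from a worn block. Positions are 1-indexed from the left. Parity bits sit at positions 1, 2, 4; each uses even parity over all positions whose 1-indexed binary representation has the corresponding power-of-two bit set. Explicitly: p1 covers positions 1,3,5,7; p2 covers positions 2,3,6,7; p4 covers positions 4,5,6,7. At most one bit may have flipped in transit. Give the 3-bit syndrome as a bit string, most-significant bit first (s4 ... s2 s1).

s1: b1⊕b3⊕b5⊕b7 = 1⊕1⊕1⊕0 = 1
s2: b2⊕b3⊕b6⊕b7 = 1⊕1⊕0⊕0 = 0
s4: b4⊕b5⊕b6⊕b7 = 0⊕1⊕0⊕0 = 1
Syndrome (s4...s1) = 101 → position 5.

101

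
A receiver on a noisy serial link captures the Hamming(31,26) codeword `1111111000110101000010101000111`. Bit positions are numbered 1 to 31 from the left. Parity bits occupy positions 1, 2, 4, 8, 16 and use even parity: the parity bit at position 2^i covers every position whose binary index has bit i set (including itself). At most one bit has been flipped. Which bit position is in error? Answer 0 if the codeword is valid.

s1: b1⊕b3⊕b5⊕b7⊕b9⊕b11⊕b13⊕b15⊕b17⊕b19⊕b21⊕b23⊕b25⊕b27⊕b29⊕b31 = 1⊕1⊕1⊕1⊕0⊕1⊕0⊕0⊕0⊕0⊕1⊕1⊕1⊕0⊕1⊕1 = 0
s2: b2⊕b3⊕b6⊕b7⊕b10⊕b11⊕b14⊕b15⊕b18⊕b19⊕b22⊕b23⊕b26⊕b27⊕b30⊕b31 = 1⊕1⊕1⊕1⊕0⊕1⊕1⊕0⊕0⊕0⊕0⊕1⊕0⊕0⊕1⊕1 = 1
s4: b4⊕b5⊕b6⊕b7⊕b12⊕b13⊕b14⊕b15⊕b20⊕b21⊕b22⊕b23⊕b28⊕b29⊕b30⊕b31 = 1⊕1⊕1⊕1⊕1⊕0⊕1⊕0⊕0⊕1⊕0⊕1⊕0⊕1⊕1⊕1 = 1
s8: b8⊕b9⊕b10⊕b11⊕b12⊕b13⊕b14⊕b15⊕b24⊕b25⊕b26⊕b27⊕b28⊕b29⊕b30⊕b31 = 0⊕0⊕0⊕1⊕1⊕0⊕1⊕0⊕0⊕1⊕0⊕0⊕0⊕1⊕1⊕1 = 1
s16: b16⊕b17⊕b18⊕b19⊕b20⊕b21⊕b22⊕b23⊕b24⊕b25⊕b26⊕b27⊕b28⊕b29⊕b30⊕b31 = 1⊕0⊕0⊕0⊕0⊕1⊕0⊕1⊕0⊕1⊕0⊕0⊕0⊕1⊕1⊕1 = 1
Syndrome (s16...s1) = 11110 → position 30.

30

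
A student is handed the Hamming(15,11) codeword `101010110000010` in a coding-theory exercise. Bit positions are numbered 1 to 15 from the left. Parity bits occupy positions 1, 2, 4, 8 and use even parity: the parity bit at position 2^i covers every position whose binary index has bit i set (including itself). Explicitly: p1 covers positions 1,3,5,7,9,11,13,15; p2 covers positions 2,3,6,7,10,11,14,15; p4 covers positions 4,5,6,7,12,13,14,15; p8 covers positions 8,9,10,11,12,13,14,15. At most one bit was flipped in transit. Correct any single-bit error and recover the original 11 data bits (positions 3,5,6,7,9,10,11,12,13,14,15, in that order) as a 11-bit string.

s1: b1⊕b3⊕b5⊕b7⊕b9⊕b11⊕b13⊕b15 = 1⊕1⊕1⊕1⊕0⊕0⊕0⊕0 = 0
s2: b2⊕b3⊕b6⊕b7⊕b10⊕b11⊕b14⊕b15 = 0⊕1⊕0⊕1⊕0⊕0⊕1⊕0 = 1
s4: b4⊕b5⊕b6⊕b7⊕b12⊕b13⊕b14⊕b15 = 0⊕1⊕0⊕1⊕0⊕0⊕1⊕0 = 1
s8: b8⊕b9⊕b10⊕b11⊕b12⊕b13⊕b14⊕b15 = 1⊕0⊕0⊕0⊕0⊕0⊕1⊕0 = 0
Syndrome (s8...s1) = 0110 → position 6.
Flip bit 6: corrected codeword = 101011110000010
Data bits at positions 3,5,6,7,9,10,11,12,13,14,15: 11110000010

11110000010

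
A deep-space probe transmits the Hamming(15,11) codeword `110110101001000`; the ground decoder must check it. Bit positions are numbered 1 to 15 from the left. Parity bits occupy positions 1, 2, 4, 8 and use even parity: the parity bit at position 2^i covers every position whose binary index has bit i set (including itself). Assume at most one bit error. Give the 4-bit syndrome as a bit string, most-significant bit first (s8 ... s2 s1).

s1: b1⊕b3⊕b5⊕b7⊕b9⊕b11⊕b13⊕b15 = 1⊕0⊕1⊕1⊕1⊕0⊕0⊕0 = 0
s2: b2⊕b3⊕b6⊕b7⊕b10⊕b11⊕b14⊕b15 = 1⊕0⊕0⊕1⊕0⊕0⊕0⊕0 = 0
s4: b4⊕b5⊕b6⊕b7⊕b12⊕b13⊕b14⊕b15 = 1⊕1⊕0⊕1⊕1⊕0⊕0⊕0 = 0
s8: b8⊕b9⊕b10⊕b11⊕b12⊕b13⊕b14⊕b15 = 0⊕1⊕0⊕0⊕1⊕0⊕0⊕0 = 0
Syndrome (s8...s1) = 0000 → position 0 (no error).

0000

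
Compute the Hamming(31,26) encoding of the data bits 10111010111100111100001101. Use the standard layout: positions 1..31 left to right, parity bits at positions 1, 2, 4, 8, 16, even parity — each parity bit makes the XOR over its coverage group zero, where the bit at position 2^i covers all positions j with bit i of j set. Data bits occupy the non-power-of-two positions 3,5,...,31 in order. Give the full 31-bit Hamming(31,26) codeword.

1110011010101110100111100001101

Place data bits at non-power-of-two positions: b3=1, b5=0, b6=1, b7=1, b9=1, b10=0, b11=1, b12=0, b13=1, b14=1, b15=1, b17=1, b18=0, b19=0, b20=1, b21=1, b22=1, b23=1, b24=0, b25=0, b26=0, b27=0, b28=1, b29=1, b30=0, b31=1.
p1 = XOR of data positions {3,5,7,9,11,13,15,17,19,21,23,25,27,29,31} = 1⊕0⊕1⊕1⊕1⊕1⊕1⊕1⊕0⊕1⊕1⊕0⊕0⊕1⊕1 = 1
p2 = XOR of data positions {3,6,7,10,11,14,15,18,19,22,23,26,27,30,31} = 1⊕1⊕1⊕0⊕1⊕1⊕1⊕0⊕0⊕1⊕1⊕0⊕0⊕0⊕1 = 1
p4 = XOR of data positions {5,6,7,12,13,14,15,20,21,22,23,28,29,30,31} = 0⊕1⊕1⊕0⊕1⊕1⊕1⊕1⊕1⊕1⊕1⊕1⊕1⊕0⊕1 = 0
p8 = XOR of data positions {9,10,11,12,13,14,15,24,25,26,27,28,29,30,31} = 1⊕0⊕1⊕0⊕1⊕1⊕1⊕0⊕0⊕0⊕0⊕1⊕1⊕0⊕1 = 0
p16 = XOR of data positions {17,18,19,20,21,22,23,24,25,26,27,28,29,30,31} = 1⊕0⊕0⊕1⊕1⊕1⊕1⊕0⊕0⊕0⊕0⊕1⊕1⊕0⊕1 = 0
Codeword b1..b31 = 1110011010101110100111100001101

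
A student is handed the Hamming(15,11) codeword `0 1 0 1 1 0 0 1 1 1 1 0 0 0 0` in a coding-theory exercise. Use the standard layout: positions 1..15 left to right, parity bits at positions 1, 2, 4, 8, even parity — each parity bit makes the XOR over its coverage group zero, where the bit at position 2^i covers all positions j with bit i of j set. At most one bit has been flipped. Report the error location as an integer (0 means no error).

s1: b1⊕b3⊕b5⊕b7⊕b9⊕b11⊕b13⊕b15 = 0⊕0⊕1⊕0⊕1⊕1⊕0⊕0 = 1
s2: b2⊕b3⊕b6⊕b7⊕b10⊕b11⊕b14⊕b15 = 1⊕0⊕0⊕0⊕1⊕1⊕0⊕0 = 1
s4: b4⊕b5⊕b6⊕b7⊕b12⊕b13⊕b14⊕b15 = 1⊕1⊕0⊕0⊕0⊕0⊕0⊕0 = 0
s8: b8⊕b9⊕b10⊕b11⊕b12⊕b13⊕b14⊕b15 = 1⊕1⊕1⊕1⊕0⊕0⊕0⊕0 = 0
Syndrome (s8...s1) = 0011 → position 3.

3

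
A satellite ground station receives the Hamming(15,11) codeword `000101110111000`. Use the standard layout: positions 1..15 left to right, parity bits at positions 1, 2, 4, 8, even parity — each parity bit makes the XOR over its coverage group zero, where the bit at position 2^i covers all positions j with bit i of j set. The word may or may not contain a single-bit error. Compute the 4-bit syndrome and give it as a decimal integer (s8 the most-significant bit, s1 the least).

s1: b1⊕b3⊕b5⊕b7⊕b9⊕b11⊕b13⊕b15 = 0⊕0⊕0⊕1⊕0⊕1⊕0⊕0 = 0
s2: b2⊕b3⊕b6⊕b7⊕b10⊕b11⊕b14⊕b15 = 0⊕0⊕1⊕1⊕1⊕1⊕0⊕0 = 0
s4: b4⊕b5⊕b6⊕b7⊕b12⊕b13⊕b14⊕b15 = 1⊕0⊕1⊕1⊕1⊕0⊕0⊕0 = 0
s8: b8⊕b9⊕b10⊕b11⊕b12⊕b13⊕b14⊕b15 = 1⊕0⊕1⊕1⊕1⊕0⊕0⊕0 = 0
Syndrome (s8...s1) = 0000 → position 0 (no error).

0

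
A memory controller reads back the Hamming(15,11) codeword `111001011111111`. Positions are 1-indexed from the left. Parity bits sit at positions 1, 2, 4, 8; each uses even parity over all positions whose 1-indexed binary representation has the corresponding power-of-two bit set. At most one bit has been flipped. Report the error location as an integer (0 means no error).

s1: b1⊕b3⊕b5⊕b7⊕b9⊕b11⊕b13⊕b15 = 1⊕1⊕0⊕0⊕1⊕1⊕1⊕1 = 0
s2: b2⊕b3⊕b6⊕b7⊕b10⊕b11⊕b14⊕b15 = 1⊕1⊕1⊕0⊕1⊕1⊕1⊕1 = 1
s4: b4⊕b5⊕b6⊕b7⊕b12⊕b13⊕b14⊕b15 = 0⊕0⊕1⊕0⊕1⊕1⊕1⊕1 = 1
s8: b8⊕b9⊕b10⊕b11⊕b12⊕b13⊕b14⊕b15 = 1⊕1⊕1⊕1⊕1⊕1⊕1⊕1 = 0
Syndrome (s8...s1) = 0110 → position 6.

6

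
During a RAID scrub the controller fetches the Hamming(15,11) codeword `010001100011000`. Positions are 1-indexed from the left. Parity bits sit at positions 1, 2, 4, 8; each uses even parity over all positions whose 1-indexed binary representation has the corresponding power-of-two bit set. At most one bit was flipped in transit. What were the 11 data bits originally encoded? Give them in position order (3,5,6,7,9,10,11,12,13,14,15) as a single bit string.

s1: b1⊕b3⊕b5⊕b7⊕b9⊕b11⊕b13⊕b15 = 0⊕0⊕0⊕1⊕0⊕1⊕0⊕0 = 0
s2: b2⊕b3⊕b6⊕b7⊕b10⊕b11⊕b14⊕b15 = 1⊕0⊕1⊕1⊕0⊕1⊕0⊕0 = 0
s4: b4⊕b5⊕b6⊕b7⊕b12⊕b13⊕b14⊕b15 = 0⊕0⊕1⊕1⊕1⊕0⊕0⊕0 = 1
s8: b8⊕b9⊕b10⊕b11⊕b12⊕b13⊕b14⊕b15 = 0⊕0⊕0⊕1⊕1⊕0⊕0⊕0 = 0
Syndrome (s8...s1) = 0100 → position 4.
Flip bit 4: corrected codeword = 010101100011000
Data bits at positions 3,5,6,7,9,10,11,12,13,14,15: 00110011000

00110011000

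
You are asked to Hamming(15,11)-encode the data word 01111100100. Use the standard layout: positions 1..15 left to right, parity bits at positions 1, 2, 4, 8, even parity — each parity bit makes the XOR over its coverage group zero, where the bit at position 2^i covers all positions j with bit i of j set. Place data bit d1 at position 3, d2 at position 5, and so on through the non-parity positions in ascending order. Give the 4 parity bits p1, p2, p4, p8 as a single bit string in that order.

0101

Place data bits at non-power-of-two positions: b3=0, b5=1, b6=1, b7=1, b9=1, b10=1, b11=0, b12=0, b13=1, b14=0, b15=0.
p1 = XOR of data positions {3,5,7,9,11,13,15} = 0⊕1⊕1⊕1⊕0⊕1⊕0 = 0
p2 = XOR of data positions {3,6,7,10,11,14,15} = 0⊕1⊕1⊕1⊕0⊕0⊕0 = 1
p4 = XOR of data positions {5,6,7,12,13,14,15} = 1⊕1⊕1⊕0⊕1⊕0⊕0 = 0
p8 = XOR of data positions {9,10,11,12,13,14,15} = 1⊕1⊕0⊕0⊕1⊕0⊕0 = 1
Parity bits p1,p2,p4,p8 = 0101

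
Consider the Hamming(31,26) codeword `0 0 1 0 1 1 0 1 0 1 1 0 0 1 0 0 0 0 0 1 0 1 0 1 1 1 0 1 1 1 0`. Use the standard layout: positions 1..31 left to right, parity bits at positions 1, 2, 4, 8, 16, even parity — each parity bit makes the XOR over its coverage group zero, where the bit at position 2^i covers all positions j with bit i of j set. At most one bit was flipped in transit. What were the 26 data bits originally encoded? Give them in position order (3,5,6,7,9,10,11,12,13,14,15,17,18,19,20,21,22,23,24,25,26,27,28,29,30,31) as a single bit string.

11100110010000101011101110

s1: b1⊕b3⊕b5⊕b7⊕b9⊕b11⊕b13⊕b15⊕b17⊕b19⊕b21⊕b23⊕b25⊕b27⊕b29⊕b31 = 0⊕1⊕1⊕0⊕0⊕1⊕0⊕0⊕0⊕0⊕0⊕0⊕1⊕0⊕1⊕0 = 1
s2: b2⊕b3⊕b6⊕b7⊕b10⊕b11⊕b14⊕b15⊕b18⊕b19⊕b22⊕b23⊕b26⊕b27⊕b30⊕b31 = 0⊕1⊕1⊕0⊕1⊕1⊕1⊕0⊕0⊕0⊕1⊕0⊕1⊕0⊕1⊕0 = 0
s4: b4⊕b5⊕b6⊕b7⊕b12⊕b13⊕b14⊕b15⊕b20⊕b21⊕b22⊕b23⊕b28⊕b29⊕b30⊕b31 = 0⊕1⊕1⊕0⊕0⊕0⊕1⊕0⊕1⊕0⊕1⊕0⊕1⊕1⊕1⊕0 = 0
s8: b8⊕b9⊕b10⊕b11⊕b12⊕b13⊕b14⊕b15⊕b24⊕b25⊕b26⊕b27⊕b28⊕b29⊕b30⊕b31 = 1⊕0⊕1⊕1⊕0⊕0⊕1⊕0⊕1⊕1⊕1⊕0⊕1⊕1⊕1⊕0 = 0
s16: b16⊕b17⊕b18⊕b19⊕b20⊕b21⊕b22⊕b23⊕b24⊕b25⊕b26⊕b27⊕b28⊕b29⊕b30⊕b31 = 0⊕0⊕0⊕0⊕1⊕0⊕1⊕0⊕1⊕1⊕1⊕0⊕1⊕1⊕1⊕0 = 0
Syndrome (s16...s1) = 00001 → position 1.
Flip bit 1: corrected codeword = 1010110101100100000101011101110
Data bits at positions 3,5,6,7,9,10,11,12,13,14,15,17,18,19,20,21,22,23,24,25,26,27,28,29,30,31: 11100110010000101011101110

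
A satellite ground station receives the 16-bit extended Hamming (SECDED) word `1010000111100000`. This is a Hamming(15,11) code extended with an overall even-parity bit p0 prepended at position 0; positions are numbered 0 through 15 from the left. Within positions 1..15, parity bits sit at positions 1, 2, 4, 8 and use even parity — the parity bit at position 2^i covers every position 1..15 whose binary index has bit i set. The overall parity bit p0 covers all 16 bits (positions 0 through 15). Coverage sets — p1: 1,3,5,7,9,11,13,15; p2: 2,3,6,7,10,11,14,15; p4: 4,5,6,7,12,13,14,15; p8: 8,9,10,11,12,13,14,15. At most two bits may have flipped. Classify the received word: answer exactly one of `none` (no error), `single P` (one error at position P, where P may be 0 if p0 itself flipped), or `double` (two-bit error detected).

s1: b1⊕b3⊕b5⊕b7⊕b9⊕b11⊕b13⊕b15 = 0⊕0⊕0⊕1⊕1⊕0⊕0⊕0 = 0
s2: b2⊕b3⊕b6⊕b7⊕b10⊕b11⊕b14⊕b15 = 1⊕0⊕0⊕1⊕1⊕0⊕0⊕0 = 1
s4: b4⊕b5⊕b6⊕b7⊕b12⊕b13⊕b14⊕b15 = 0⊕0⊕0⊕1⊕0⊕0⊕0⊕0 = 1
s8: b8⊕b9⊕b10⊕b11⊕b12⊕b13⊕b14⊕b15 = 1⊕1⊕1⊕0⊕0⊕0⊕0⊕0 = 1
Syndrome (s8...s1) = 1110 → position 14.
Overall parity (XOR of all 16 bits, including p0): 1⊕0⊕1⊕0⊕0⊕0⊕0⊕1⊕1⊕1⊕1⊕0⊕0⊕0⊕0⊕0 = 0
Overall=0, syndrome position=14 → double-bit error detected (uncorrectable).

double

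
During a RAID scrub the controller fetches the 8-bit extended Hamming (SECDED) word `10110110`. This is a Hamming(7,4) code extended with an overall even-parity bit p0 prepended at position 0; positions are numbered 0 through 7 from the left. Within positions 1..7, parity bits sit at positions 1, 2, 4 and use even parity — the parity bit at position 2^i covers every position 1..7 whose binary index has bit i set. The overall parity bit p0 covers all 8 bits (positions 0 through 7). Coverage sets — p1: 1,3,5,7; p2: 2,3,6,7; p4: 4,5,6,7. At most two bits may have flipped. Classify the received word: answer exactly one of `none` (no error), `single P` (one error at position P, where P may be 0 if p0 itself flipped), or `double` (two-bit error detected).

s1: b1⊕b3⊕b5⊕b7 = 0⊕1⊕1⊕0 = 0
s2: b2⊕b3⊕b6⊕b7 = 1⊕1⊕1⊕0 = 1
s4: b4⊕b5⊕b6⊕b7 = 0⊕1⊕1⊕0 = 0
Syndrome (s4...s1) = 010 → position 2.
Overall parity (XOR of all 8 bits, including p0): 1⊕0⊕1⊕1⊕0⊕1⊕1⊕0 = 1
Overall=1, syndrome position=2 → single-bit error at position 2.

single 2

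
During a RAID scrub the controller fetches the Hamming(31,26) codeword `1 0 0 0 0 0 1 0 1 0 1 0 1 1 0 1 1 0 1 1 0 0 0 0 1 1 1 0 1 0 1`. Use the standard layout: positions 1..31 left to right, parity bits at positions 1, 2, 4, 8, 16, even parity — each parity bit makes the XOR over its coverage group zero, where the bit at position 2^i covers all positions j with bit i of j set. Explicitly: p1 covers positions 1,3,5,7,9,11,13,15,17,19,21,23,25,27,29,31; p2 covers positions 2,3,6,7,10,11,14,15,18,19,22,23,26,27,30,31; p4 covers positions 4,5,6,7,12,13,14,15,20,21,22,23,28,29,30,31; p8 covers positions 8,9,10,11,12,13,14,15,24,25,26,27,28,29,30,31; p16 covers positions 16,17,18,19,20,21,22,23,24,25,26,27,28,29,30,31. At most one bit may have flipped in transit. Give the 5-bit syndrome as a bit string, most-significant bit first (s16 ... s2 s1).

11011

s1: b1⊕b3⊕b5⊕b7⊕b9⊕b11⊕b13⊕b15⊕b17⊕b19⊕b21⊕b23⊕b25⊕b27⊕b29⊕b31 = 1⊕0⊕0⊕1⊕1⊕1⊕1⊕0⊕1⊕1⊕0⊕0⊕1⊕1⊕1⊕1 = 1
s2: b2⊕b3⊕b6⊕b7⊕b10⊕b11⊕b14⊕b15⊕b18⊕b19⊕b22⊕b23⊕b26⊕b27⊕b30⊕b31 = 0⊕0⊕0⊕1⊕0⊕1⊕1⊕0⊕0⊕1⊕0⊕0⊕1⊕1⊕0⊕1 = 1
s4: b4⊕b5⊕b6⊕b7⊕b12⊕b13⊕b14⊕b15⊕b20⊕b21⊕b22⊕b23⊕b28⊕b29⊕b30⊕b31 = 0⊕0⊕0⊕1⊕0⊕1⊕1⊕0⊕1⊕0⊕0⊕0⊕0⊕1⊕0⊕1 = 0
s8: b8⊕b9⊕b10⊕b11⊕b12⊕b13⊕b14⊕b15⊕b24⊕b25⊕b26⊕b27⊕b28⊕b29⊕b30⊕b31 = 0⊕1⊕0⊕1⊕0⊕1⊕1⊕0⊕0⊕1⊕1⊕1⊕0⊕1⊕0⊕1 = 1
s16: b16⊕b17⊕b18⊕b19⊕b20⊕b21⊕b22⊕b23⊕b24⊕b25⊕b26⊕b27⊕b28⊕b29⊕b30⊕b31 = 1⊕1⊕0⊕1⊕1⊕0⊕0⊕0⊕0⊕1⊕1⊕1⊕0⊕1⊕0⊕1 = 1
Syndrome (s16...s1) = 11011 → position 27.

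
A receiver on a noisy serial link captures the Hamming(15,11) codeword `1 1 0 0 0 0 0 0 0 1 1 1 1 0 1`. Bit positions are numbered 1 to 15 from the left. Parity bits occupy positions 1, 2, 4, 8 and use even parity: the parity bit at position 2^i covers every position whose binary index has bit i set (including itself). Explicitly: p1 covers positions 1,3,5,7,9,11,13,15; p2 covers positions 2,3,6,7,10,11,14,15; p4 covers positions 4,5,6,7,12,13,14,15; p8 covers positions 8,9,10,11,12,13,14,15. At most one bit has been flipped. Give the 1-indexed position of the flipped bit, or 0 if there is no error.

12

s1: b1⊕b3⊕b5⊕b7⊕b9⊕b11⊕b13⊕b15 = 1⊕0⊕0⊕0⊕0⊕1⊕1⊕1 = 0
s2: b2⊕b3⊕b6⊕b7⊕b10⊕b11⊕b14⊕b15 = 1⊕0⊕0⊕0⊕1⊕1⊕0⊕1 = 0
s4: b4⊕b5⊕b6⊕b7⊕b12⊕b13⊕b14⊕b15 = 0⊕0⊕0⊕0⊕1⊕1⊕0⊕1 = 1
s8: b8⊕b9⊕b10⊕b11⊕b12⊕b13⊕b14⊕b15 = 0⊕0⊕1⊕1⊕1⊕1⊕0⊕1 = 1
Syndrome (s8...s1) = 1100 → position 12.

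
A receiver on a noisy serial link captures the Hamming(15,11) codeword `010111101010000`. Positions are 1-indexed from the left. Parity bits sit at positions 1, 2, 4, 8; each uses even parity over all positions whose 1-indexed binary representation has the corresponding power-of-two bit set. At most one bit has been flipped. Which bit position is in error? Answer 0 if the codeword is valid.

0

s1: b1⊕b3⊕b5⊕b7⊕b9⊕b11⊕b13⊕b15 = 0⊕0⊕1⊕1⊕1⊕1⊕0⊕0 = 0
s2: b2⊕b3⊕b6⊕b7⊕b10⊕b11⊕b14⊕b15 = 1⊕0⊕1⊕1⊕0⊕1⊕0⊕0 = 0
s4: b4⊕b5⊕b6⊕b7⊕b12⊕b13⊕b14⊕b15 = 1⊕1⊕1⊕1⊕0⊕0⊕0⊕0 = 0
s8: b8⊕b9⊕b10⊕b11⊕b12⊕b13⊕b14⊕b15 = 0⊕1⊕0⊕1⊕0⊕0⊕0⊕0 = 0
Syndrome (s8...s1) = 0000 → position 0 (no error).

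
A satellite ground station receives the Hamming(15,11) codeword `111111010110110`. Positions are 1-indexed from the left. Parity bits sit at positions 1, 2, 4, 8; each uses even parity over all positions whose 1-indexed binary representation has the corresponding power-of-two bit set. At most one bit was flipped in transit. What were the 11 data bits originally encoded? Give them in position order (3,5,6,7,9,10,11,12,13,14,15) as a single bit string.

11100110010

s1: b1⊕b3⊕b5⊕b7⊕b9⊕b11⊕b13⊕b15 = 1⊕1⊕1⊕0⊕0⊕1⊕1⊕0 = 1
s2: b2⊕b3⊕b6⊕b7⊕b10⊕b11⊕b14⊕b15 = 1⊕1⊕1⊕0⊕1⊕1⊕1⊕0 = 0
s4: b4⊕b5⊕b6⊕b7⊕b12⊕b13⊕b14⊕b15 = 1⊕1⊕1⊕0⊕0⊕1⊕1⊕0 = 1
s8: b8⊕b9⊕b10⊕b11⊕b12⊕b13⊕b14⊕b15 = 1⊕0⊕1⊕1⊕0⊕1⊕1⊕0 = 1
Syndrome (s8...s1) = 1101 → position 13.
Flip bit 13: corrected codeword = 111111010110010
Data bits at positions 3,5,6,7,9,10,11,12,13,14,15: 11100110010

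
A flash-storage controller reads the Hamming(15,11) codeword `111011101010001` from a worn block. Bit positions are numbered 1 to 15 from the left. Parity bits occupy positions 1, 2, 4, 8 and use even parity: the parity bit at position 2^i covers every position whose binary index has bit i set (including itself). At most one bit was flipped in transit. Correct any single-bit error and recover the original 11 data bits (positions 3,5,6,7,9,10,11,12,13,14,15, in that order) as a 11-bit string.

11110010001

s1: b1⊕b3⊕b5⊕b7⊕b9⊕b11⊕b13⊕b15 = 1⊕1⊕1⊕1⊕1⊕1⊕0⊕1 = 1
s2: b2⊕b3⊕b6⊕b7⊕b10⊕b11⊕b14⊕b15 = 1⊕1⊕1⊕1⊕0⊕1⊕0⊕1 = 0
s4: b4⊕b5⊕b6⊕b7⊕b12⊕b13⊕b14⊕b15 = 0⊕1⊕1⊕1⊕0⊕0⊕0⊕1 = 0
s8: b8⊕b9⊕b10⊕b11⊕b12⊕b13⊕b14⊕b15 = 0⊕1⊕0⊕1⊕0⊕0⊕0⊕1 = 1
Syndrome (s8...s1) = 1001 → position 9.
Flip bit 9: corrected codeword = 111011100010001
Data bits at positions 3,5,6,7,9,10,11,12,13,14,15: 11110010001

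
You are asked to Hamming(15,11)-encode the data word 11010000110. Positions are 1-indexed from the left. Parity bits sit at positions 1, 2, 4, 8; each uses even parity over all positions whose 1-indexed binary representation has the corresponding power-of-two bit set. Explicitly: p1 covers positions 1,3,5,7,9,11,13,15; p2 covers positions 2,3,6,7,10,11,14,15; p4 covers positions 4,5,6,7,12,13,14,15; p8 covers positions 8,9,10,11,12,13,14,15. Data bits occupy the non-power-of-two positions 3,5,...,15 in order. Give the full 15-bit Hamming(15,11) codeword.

Place data bits at non-power-of-two positions: b3=1, b5=1, b6=0, b7=1, b9=0, b10=0, b11=0, b12=0, b13=1, b14=1, b15=0.
p1 = XOR of data positions {3,5,7,9,11,13,15} = 1⊕1⊕1⊕0⊕0⊕1⊕0 = 0
p2 = XOR of data positions {3,6,7,10,11,14,15} = 1⊕0⊕1⊕0⊕0⊕1⊕0 = 1
p4 = XOR of data positions {5,6,7,12,13,14,15} = 1⊕0⊕1⊕0⊕1⊕1⊕0 = 0
p8 = XOR of data positions {9,10,11,12,13,14,15} = 0⊕0⊕0⊕0⊕1⊕1⊕0 = 0
Codeword b1..b15 = 011010100000110

011010100000110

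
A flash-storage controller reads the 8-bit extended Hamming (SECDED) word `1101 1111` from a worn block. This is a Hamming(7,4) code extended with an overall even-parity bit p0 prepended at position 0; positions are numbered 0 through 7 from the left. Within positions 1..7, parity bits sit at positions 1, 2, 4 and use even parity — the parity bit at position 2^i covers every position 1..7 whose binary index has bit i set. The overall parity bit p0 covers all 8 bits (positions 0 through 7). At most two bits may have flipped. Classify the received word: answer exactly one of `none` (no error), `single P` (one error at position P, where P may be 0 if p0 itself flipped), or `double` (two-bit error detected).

s1: b1⊕b3⊕b5⊕b7 = 1⊕1⊕1⊕1 = 0
s2: b2⊕b3⊕b6⊕b7 = 0⊕1⊕1⊕1 = 1
s4: b4⊕b5⊕b6⊕b7 = 1⊕1⊕1⊕1 = 0
Syndrome (s4...s1) = 010 → position 2.
Overall parity (XOR of all 8 bits, including p0): 1⊕1⊕0⊕1⊕1⊕1⊕1⊕1 = 1
Overall=1, syndrome position=2 → single-bit error at position 2.

single 2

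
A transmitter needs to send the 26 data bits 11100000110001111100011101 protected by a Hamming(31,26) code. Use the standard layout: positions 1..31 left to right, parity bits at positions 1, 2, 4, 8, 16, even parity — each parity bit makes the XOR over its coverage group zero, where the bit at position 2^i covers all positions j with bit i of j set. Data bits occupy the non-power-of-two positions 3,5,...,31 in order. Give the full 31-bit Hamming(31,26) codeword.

1011110000001101001111100011101

Place data bits at non-power-of-two positions: b3=1, b5=1, b6=1, b7=0, b9=0, b10=0, b11=0, b12=0, b13=1, b14=1, b15=0, b17=0, b18=0, b19=1, b20=1, b21=1, b22=1, b23=1, b24=0, b25=0, b26=0, b27=1, b28=1, b29=1, b30=0, b31=1.
p1 = XOR of data positions {3,5,7,9,11,13,15,17,19,21,23,25,27,29,31} = 1⊕1⊕0⊕0⊕0⊕1⊕0⊕0⊕1⊕1⊕1⊕0⊕1⊕1⊕1 = 1
p2 = XOR of data positions {3,6,7,10,11,14,15,18,19,22,23,26,27,30,31} = 1⊕1⊕0⊕0⊕0⊕1⊕0⊕0⊕1⊕1⊕1⊕0⊕1⊕0⊕1 = 0
p4 = XOR of data positions {5,6,7,12,13,14,15,20,21,22,23,28,29,30,31} = 1⊕1⊕0⊕0⊕1⊕1⊕0⊕1⊕1⊕1⊕1⊕1⊕1⊕0⊕1 = 1
p8 = XOR of data positions {9,10,11,12,13,14,15,24,25,26,27,28,29,30,31} = 0⊕0⊕0⊕0⊕1⊕1⊕0⊕0⊕0⊕0⊕1⊕1⊕1⊕0⊕1 = 0
p16 = XOR of data positions {17,18,19,20,21,22,23,24,25,26,27,28,29,30,31} = 0⊕0⊕1⊕1⊕1⊕1⊕1⊕0⊕0⊕0⊕1⊕1⊕1⊕0⊕1 = 1
Codeword b1..b31 = 1011110000001101001111100011101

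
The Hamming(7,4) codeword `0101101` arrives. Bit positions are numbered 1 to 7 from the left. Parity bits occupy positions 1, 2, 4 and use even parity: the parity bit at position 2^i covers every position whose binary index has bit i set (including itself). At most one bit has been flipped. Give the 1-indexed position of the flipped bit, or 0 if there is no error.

s1: b1⊕b3⊕b5⊕b7 = 0⊕0⊕1⊕1 = 0
s2: b2⊕b3⊕b6⊕b7 = 1⊕0⊕0⊕1 = 0
s4: b4⊕b5⊕b6⊕b7 = 1⊕1⊕0⊕1 = 1
Syndrome (s4...s1) = 100 → position 4.

4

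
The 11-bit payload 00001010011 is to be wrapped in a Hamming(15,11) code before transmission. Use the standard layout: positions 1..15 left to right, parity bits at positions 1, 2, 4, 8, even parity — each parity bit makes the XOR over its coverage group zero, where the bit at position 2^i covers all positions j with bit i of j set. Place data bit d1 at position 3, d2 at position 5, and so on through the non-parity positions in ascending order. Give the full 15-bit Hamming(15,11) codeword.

Place data bits at non-power-of-two positions: b3=0, b5=0, b6=0, b7=0, b9=1, b10=0, b11=1, b12=0, b13=0, b14=1, b15=1.
p1 = XOR of data positions {3,5,7,9,11,13,15} = 0⊕0⊕0⊕1⊕1⊕0⊕1 = 1
p2 = XOR of data positions {3,6,7,10,11,14,15} = 0⊕0⊕0⊕0⊕1⊕1⊕1 = 1
p4 = XOR of data positions {5,6,7,12,13,14,15} = 0⊕0⊕0⊕0⊕0⊕1⊕1 = 0
p8 = XOR of data positions {9,10,11,12,13,14,15} = 1⊕0⊕1⊕0⊕0⊕1⊕1 = 0
Codeword b1..b15 = 110000001010011

110000001010011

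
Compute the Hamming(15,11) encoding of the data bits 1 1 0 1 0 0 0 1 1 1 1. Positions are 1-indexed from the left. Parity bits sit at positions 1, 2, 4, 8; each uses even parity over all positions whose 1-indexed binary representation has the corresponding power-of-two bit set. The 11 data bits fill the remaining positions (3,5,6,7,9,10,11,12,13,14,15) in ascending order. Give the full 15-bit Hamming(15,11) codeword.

Place data bits at non-power-of-two positions: b3=1, b5=1, b6=0, b7=1, b9=0, b10=0, b11=0, b12=1, b13=1, b14=1, b15=1.
p1 = XOR of data positions {3,5,7,9,11,13,15} = 1⊕1⊕1⊕0⊕0⊕1⊕1 = 1
p2 = XOR of data positions {3,6,7,10,11,14,15} = 1⊕0⊕1⊕0⊕0⊕1⊕1 = 0
p4 = XOR of data positions {5,6,7,12,13,14,15} = 1⊕0⊕1⊕1⊕1⊕1⊕1 = 0
p8 = XOR of data positions {9,10,11,12,13,14,15} = 0⊕0⊕0⊕1⊕1⊕1⊕1 = 0
Codeword b1..b15 = 101010100001111

101010100001111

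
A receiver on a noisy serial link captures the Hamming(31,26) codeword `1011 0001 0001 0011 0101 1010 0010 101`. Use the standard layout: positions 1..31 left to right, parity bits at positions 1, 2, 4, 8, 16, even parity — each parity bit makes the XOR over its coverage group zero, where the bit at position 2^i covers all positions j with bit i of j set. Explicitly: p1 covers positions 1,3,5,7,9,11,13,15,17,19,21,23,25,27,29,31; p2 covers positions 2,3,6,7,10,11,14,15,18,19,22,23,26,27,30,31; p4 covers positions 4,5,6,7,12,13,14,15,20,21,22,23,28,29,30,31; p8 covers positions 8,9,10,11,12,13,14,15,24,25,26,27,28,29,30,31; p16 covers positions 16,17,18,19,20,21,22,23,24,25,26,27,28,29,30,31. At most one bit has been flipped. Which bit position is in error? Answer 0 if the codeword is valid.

s1: b1⊕b3⊕b5⊕b7⊕b9⊕b11⊕b13⊕b15⊕b17⊕b19⊕b21⊕b23⊕b25⊕b27⊕b29⊕b31 = 1⊕1⊕0⊕0⊕0⊕0⊕0⊕1⊕0⊕0⊕1⊕1⊕0⊕1⊕1⊕1 = 0
s2: b2⊕b3⊕b6⊕b7⊕b10⊕b11⊕b14⊕b15⊕b18⊕b19⊕b22⊕b23⊕b26⊕b27⊕b30⊕b31 = 0⊕1⊕0⊕0⊕0⊕0⊕0⊕1⊕1⊕0⊕0⊕1⊕0⊕1⊕0⊕1 = 0
s4: b4⊕b5⊕b6⊕b7⊕b12⊕b13⊕b14⊕b15⊕b20⊕b21⊕b22⊕b23⊕b28⊕b29⊕b30⊕b31 = 1⊕0⊕0⊕0⊕1⊕0⊕0⊕1⊕1⊕1⊕0⊕1⊕0⊕1⊕0⊕1 = 0
s8: b8⊕b9⊕b10⊕b11⊕b12⊕b13⊕b14⊕b15⊕b24⊕b25⊕b26⊕b27⊕b28⊕b29⊕b30⊕b31 = 1⊕0⊕0⊕0⊕1⊕0⊕0⊕1⊕0⊕0⊕0⊕1⊕0⊕1⊕0⊕1 = 0
s16: b16⊕b17⊕b18⊕b19⊕b20⊕b21⊕b22⊕b23⊕b24⊕b25⊕b26⊕b27⊕b28⊕b29⊕b30⊕b31 = 1⊕0⊕1⊕0⊕1⊕1⊕0⊕1⊕0⊕0⊕0⊕1⊕0⊕1⊕0⊕1 = 0
Syndrome (s16...s1) = 00000 → position 0 (no error).

0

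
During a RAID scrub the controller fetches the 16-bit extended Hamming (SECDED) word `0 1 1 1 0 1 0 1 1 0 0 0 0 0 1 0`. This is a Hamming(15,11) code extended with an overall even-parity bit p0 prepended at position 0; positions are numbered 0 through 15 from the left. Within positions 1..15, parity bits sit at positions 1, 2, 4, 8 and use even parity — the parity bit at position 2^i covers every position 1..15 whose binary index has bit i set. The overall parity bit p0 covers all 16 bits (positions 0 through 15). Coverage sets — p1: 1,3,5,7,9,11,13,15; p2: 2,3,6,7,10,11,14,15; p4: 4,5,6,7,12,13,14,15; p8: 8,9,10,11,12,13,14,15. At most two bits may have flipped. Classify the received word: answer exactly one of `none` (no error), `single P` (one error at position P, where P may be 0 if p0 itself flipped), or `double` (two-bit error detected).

s1: b1⊕b3⊕b5⊕b7⊕b9⊕b11⊕b13⊕b15 = 1⊕1⊕1⊕1⊕0⊕0⊕0⊕0 = 0
s2: b2⊕b3⊕b6⊕b7⊕b10⊕b11⊕b14⊕b15 = 1⊕1⊕0⊕1⊕0⊕0⊕1⊕0 = 0
s4: b4⊕b5⊕b6⊕b7⊕b12⊕b13⊕b14⊕b15 = 0⊕1⊕0⊕1⊕0⊕0⊕1⊕0 = 1
s8: b8⊕b9⊕b10⊕b11⊕b12⊕b13⊕b14⊕b15 = 1⊕0⊕0⊕0⊕0⊕0⊕1⊕0 = 0
Syndrome (s8...s1) = 0100 → position 4.
Overall parity (XOR of all 16 bits, including p0): 0⊕1⊕1⊕1⊕0⊕1⊕0⊕1⊕1⊕0⊕0⊕0⊕0⊕0⊕1⊕0 = 1
Overall=1, syndrome position=4 → single-bit error at position 4.

single 4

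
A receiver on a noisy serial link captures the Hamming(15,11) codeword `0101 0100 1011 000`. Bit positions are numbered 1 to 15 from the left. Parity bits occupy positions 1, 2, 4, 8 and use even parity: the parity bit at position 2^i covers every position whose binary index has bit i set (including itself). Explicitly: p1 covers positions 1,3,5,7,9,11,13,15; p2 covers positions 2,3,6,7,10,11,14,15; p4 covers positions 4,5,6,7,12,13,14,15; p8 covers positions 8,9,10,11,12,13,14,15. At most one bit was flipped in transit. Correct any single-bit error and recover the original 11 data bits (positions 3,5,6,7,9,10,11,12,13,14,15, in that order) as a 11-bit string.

s1: b1⊕b3⊕b5⊕b7⊕b9⊕b11⊕b13⊕b15 = 0⊕0⊕0⊕0⊕1⊕1⊕0⊕0 = 0
s2: b2⊕b3⊕b6⊕b7⊕b10⊕b11⊕b14⊕b15 = 1⊕0⊕1⊕0⊕0⊕1⊕0⊕0 = 1
s4: b4⊕b5⊕b6⊕b7⊕b12⊕b13⊕b14⊕b15 = 1⊕0⊕1⊕0⊕1⊕0⊕0⊕0 = 1
s8: b8⊕b9⊕b10⊕b11⊕b12⊕b13⊕b14⊕b15 = 0⊕1⊕0⊕1⊕1⊕0⊕0⊕0 = 1
Syndrome (s8...s1) = 1110 → position 14.
Flip bit 14: corrected codeword = 010101001011010
Data bits at positions 3,5,6,7,9,10,11,12,13,14,15: 00101011010

00101011010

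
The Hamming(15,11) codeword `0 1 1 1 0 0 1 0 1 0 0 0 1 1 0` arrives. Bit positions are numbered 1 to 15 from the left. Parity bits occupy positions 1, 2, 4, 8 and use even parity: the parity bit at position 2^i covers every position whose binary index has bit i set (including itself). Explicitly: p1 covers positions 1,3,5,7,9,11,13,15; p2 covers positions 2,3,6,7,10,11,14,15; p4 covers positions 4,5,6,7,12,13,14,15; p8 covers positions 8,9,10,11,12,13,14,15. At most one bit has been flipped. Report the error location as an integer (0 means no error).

s1: b1⊕b3⊕b5⊕b7⊕b9⊕b11⊕b13⊕b15 = 0⊕1⊕0⊕1⊕1⊕0⊕1⊕0 = 0
s2: b2⊕b3⊕b6⊕b7⊕b10⊕b11⊕b14⊕b15 = 1⊕1⊕0⊕1⊕0⊕0⊕1⊕0 = 0
s4: b4⊕b5⊕b6⊕b7⊕b12⊕b13⊕b14⊕b15 = 1⊕0⊕0⊕1⊕0⊕1⊕1⊕0 = 0
s8: b8⊕b9⊕b10⊕b11⊕b12⊕b13⊕b14⊕b15 = 0⊕1⊕0⊕0⊕0⊕1⊕1⊕0 = 1
Syndrome (s8...s1) = 1000 → position 8.

8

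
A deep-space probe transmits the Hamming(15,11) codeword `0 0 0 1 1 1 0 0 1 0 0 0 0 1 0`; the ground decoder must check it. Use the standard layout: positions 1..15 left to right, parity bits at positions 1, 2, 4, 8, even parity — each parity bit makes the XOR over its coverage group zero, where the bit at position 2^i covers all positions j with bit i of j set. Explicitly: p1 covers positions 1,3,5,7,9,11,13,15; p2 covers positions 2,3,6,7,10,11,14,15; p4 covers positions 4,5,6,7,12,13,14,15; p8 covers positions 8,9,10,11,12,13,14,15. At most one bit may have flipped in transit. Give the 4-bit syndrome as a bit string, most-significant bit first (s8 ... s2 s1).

0000

s1: b1⊕b3⊕b5⊕b7⊕b9⊕b11⊕b13⊕b15 = 0⊕0⊕1⊕0⊕1⊕0⊕0⊕0 = 0
s2: b2⊕b3⊕b6⊕b7⊕b10⊕b11⊕b14⊕b15 = 0⊕0⊕1⊕0⊕0⊕0⊕1⊕0 = 0
s4: b4⊕b5⊕b6⊕b7⊕b12⊕b13⊕b14⊕b15 = 1⊕1⊕1⊕0⊕0⊕0⊕1⊕0 = 0
s8: b8⊕b9⊕b10⊕b11⊕b12⊕b13⊕b14⊕b15 = 0⊕1⊕0⊕0⊕0⊕0⊕1⊕0 = 0
Syndrome (s8...s1) = 0000 → position 0 (no error).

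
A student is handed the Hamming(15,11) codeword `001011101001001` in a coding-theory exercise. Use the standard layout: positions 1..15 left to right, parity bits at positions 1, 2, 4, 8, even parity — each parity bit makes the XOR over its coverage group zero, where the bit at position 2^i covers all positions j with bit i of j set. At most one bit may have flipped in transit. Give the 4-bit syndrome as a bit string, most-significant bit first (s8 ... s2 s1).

1101

s1: b1⊕b3⊕b5⊕b7⊕b9⊕b11⊕b13⊕b15 = 0⊕1⊕1⊕1⊕1⊕0⊕0⊕1 = 1
s2: b2⊕b3⊕b6⊕b7⊕b10⊕b11⊕b14⊕b15 = 0⊕1⊕1⊕1⊕0⊕0⊕0⊕1 = 0
s4: b4⊕b5⊕b6⊕b7⊕b12⊕b13⊕b14⊕b15 = 0⊕1⊕1⊕1⊕1⊕0⊕0⊕1 = 1
s8: b8⊕b9⊕b10⊕b11⊕b12⊕b13⊕b14⊕b15 = 0⊕1⊕0⊕0⊕1⊕0⊕0⊕1 = 1
Syndrome (s8...s1) = 1101 → position 13.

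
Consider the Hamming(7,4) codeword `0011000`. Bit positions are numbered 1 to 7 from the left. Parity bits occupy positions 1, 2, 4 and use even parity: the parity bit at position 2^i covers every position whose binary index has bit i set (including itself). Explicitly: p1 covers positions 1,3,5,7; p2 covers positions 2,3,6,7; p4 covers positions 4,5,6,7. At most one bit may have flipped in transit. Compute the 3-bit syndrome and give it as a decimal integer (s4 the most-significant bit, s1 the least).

7

s1: b1⊕b3⊕b5⊕b7 = 0⊕1⊕0⊕0 = 1
s2: b2⊕b3⊕b6⊕b7 = 0⊕1⊕0⊕0 = 1
s4: b4⊕b5⊕b6⊕b7 = 1⊕0⊕0⊕0 = 1
Syndrome (s4...s1) = 111 → position 7.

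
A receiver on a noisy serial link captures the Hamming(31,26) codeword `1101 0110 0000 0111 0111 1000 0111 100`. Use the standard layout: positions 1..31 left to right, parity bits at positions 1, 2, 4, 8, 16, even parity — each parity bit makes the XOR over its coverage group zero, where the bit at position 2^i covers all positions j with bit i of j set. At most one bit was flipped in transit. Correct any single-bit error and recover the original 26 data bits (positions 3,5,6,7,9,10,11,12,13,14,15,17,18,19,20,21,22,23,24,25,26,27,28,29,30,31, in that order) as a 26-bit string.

s1: b1⊕b3⊕b5⊕b7⊕b9⊕b11⊕b13⊕b15⊕b17⊕b19⊕b21⊕b23⊕b25⊕b27⊕b29⊕b31 = 1⊕0⊕0⊕1⊕0⊕0⊕0⊕1⊕0⊕1⊕1⊕0⊕0⊕1⊕1⊕0 = 1
s2: b2⊕b3⊕b6⊕b7⊕b10⊕b11⊕b14⊕b15⊕b18⊕b19⊕b22⊕b23⊕b26⊕b27⊕b30⊕b31 = 1⊕0⊕1⊕1⊕0⊕0⊕1⊕1⊕1⊕1⊕0⊕0⊕1⊕1⊕0⊕0 = 1
s4: b4⊕b5⊕b6⊕b7⊕b12⊕b13⊕b14⊕b15⊕b20⊕b21⊕b22⊕b23⊕b28⊕b29⊕b30⊕b31 = 1⊕0⊕1⊕1⊕0⊕0⊕1⊕1⊕1⊕1⊕0⊕0⊕1⊕1⊕0⊕0 = 1
s8: b8⊕b9⊕b10⊕b11⊕b12⊕b13⊕b14⊕b15⊕b24⊕b25⊕b26⊕b27⊕b28⊕b29⊕b30⊕b31 = 0⊕0⊕0⊕0⊕0⊕0⊕1⊕1⊕0⊕0⊕1⊕1⊕1⊕1⊕0⊕0 = 0
s16: b16⊕b17⊕b18⊕b19⊕b20⊕b21⊕b22⊕b23⊕b24⊕b25⊕b26⊕b27⊕b28⊕b29⊕b30⊕b31 = 1⊕0⊕1⊕1⊕1⊕1⊕0⊕0⊕0⊕0⊕1⊕1⊕1⊕1⊕0⊕0 = 1
Syndrome (s16...s1) = 10111 → position 23.
Flip bit 23: corrected codeword = 1101011000000111011110100111100
Data bits at positions 3,5,6,7,9,10,11,12,13,14,15,17,18,19,20,21,22,23,24,25,26,27,28,29,30,31: 00110000011011110100111100

00110000011011110100111100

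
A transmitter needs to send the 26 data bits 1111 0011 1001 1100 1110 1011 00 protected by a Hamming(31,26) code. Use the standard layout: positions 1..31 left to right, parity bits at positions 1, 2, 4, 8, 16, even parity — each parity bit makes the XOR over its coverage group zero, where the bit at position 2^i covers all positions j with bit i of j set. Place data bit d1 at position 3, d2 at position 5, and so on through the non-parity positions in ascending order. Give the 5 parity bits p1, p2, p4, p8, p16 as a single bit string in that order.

Place data bits at non-power-of-two positions: b3=1, b5=1, b6=1, b7=1, b9=0, b10=0, b11=1, b12=1, b13=1, b14=0, b15=0, b17=1, b18=1, b19=1, b20=0, b21=0, b22=1, b23=1, b24=1, b25=0, b26=1, b27=0, b28=1, b29=1, b30=0, b31=0.
p1 = XOR of data positions {3,5,7,9,11,13,15,17,19,21,23,25,27,29,31} = 1⊕1⊕1⊕0⊕1⊕1⊕0⊕1⊕1⊕0⊕1⊕0⊕0⊕1⊕0 = 1
p2 = XOR of data positions {3,6,7,10,11,14,15,18,19,22,23,26,27,30,31} = 1⊕1⊕1⊕0⊕1⊕0⊕0⊕1⊕1⊕1⊕1⊕1⊕0⊕0⊕0 = 1
p4 = XOR of data positions {5,6,7,12,13,14,15,20,21,22,23,28,29,30,31} = 1⊕1⊕1⊕1⊕1⊕0⊕0⊕0⊕0⊕1⊕1⊕1⊕1⊕0⊕0 = 1
p8 = XOR of data positions {9,10,11,12,13,14,15,24,25,26,27,28,29,30,31} = 0⊕0⊕1⊕1⊕1⊕0⊕0⊕1⊕0⊕1⊕0⊕1⊕1⊕0⊕0 = 1
p16 = XOR of data positions {17,18,19,20,21,22,23,24,25,26,27,28,29,30,31} = 1⊕1⊕1⊕0⊕0⊕1⊕1⊕1⊕0⊕1⊕0⊕1⊕1⊕0⊕0 = 1
Parity bits p1,p2,p4,p8,p16 = 11111

11111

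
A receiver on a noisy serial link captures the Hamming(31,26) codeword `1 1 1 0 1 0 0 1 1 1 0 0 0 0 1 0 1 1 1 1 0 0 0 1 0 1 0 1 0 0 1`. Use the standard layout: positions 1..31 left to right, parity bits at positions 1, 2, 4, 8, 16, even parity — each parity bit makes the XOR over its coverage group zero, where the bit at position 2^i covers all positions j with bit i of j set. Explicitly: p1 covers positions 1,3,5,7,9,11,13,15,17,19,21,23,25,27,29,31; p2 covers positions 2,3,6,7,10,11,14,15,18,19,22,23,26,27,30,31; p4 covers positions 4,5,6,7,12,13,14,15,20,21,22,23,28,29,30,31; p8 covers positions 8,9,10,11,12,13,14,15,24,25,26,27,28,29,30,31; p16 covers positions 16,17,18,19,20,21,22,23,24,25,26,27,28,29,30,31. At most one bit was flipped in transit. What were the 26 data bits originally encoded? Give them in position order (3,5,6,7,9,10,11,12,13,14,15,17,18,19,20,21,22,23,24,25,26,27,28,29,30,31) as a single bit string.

s1: b1⊕b3⊕b5⊕b7⊕b9⊕b11⊕b13⊕b15⊕b17⊕b19⊕b21⊕b23⊕b25⊕b27⊕b29⊕b31 = 1⊕1⊕1⊕0⊕1⊕0⊕0⊕1⊕1⊕1⊕0⊕0⊕0⊕0⊕0⊕1 = 0
s2: b2⊕b3⊕b6⊕b7⊕b10⊕b11⊕b14⊕b15⊕b18⊕b19⊕b22⊕b23⊕b26⊕b27⊕b30⊕b31 = 1⊕1⊕0⊕0⊕1⊕0⊕0⊕1⊕1⊕1⊕0⊕0⊕1⊕0⊕0⊕1 = 0
s4: b4⊕b5⊕b6⊕b7⊕b12⊕b13⊕b14⊕b15⊕b20⊕b21⊕b22⊕b23⊕b28⊕b29⊕b30⊕b31 = 0⊕1⊕0⊕0⊕0⊕0⊕0⊕1⊕1⊕0⊕0⊕0⊕1⊕0⊕0⊕1 = 1
s8: b8⊕b9⊕b10⊕b11⊕b12⊕b13⊕b14⊕b15⊕b24⊕b25⊕b26⊕b27⊕b28⊕b29⊕b30⊕b31 = 1⊕1⊕1⊕0⊕0⊕0⊕0⊕1⊕1⊕0⊕1⊕0⊕1⊕0⊕0⊕1 = 0
s16: b16⊕b17⊕b18⊕b19⊕b20⊕b21⊕b22⊕b23⊕b24⊕b25⊕b26⊕b27⊕b28⊕b29⊕b30⊕b31 = 0⊕1⊕1⊕1⊕1⊕0⊕0⊕0⊕1⊕0⊕1⊕0⊕1⊕0⊕0⊕1 = 0
Syndrome (s16...s1) = 00100 → position 4.
Flip bit 4: corrected codeword = 1111100111000010111100010101001
Data bits at positions 3,5,6,7,9,10,11,12,13,14,15,17,18,19,20,21,22,23,24,25,26,27,28,29,30,31: 11001100001111100010101001

11001100001111100010101001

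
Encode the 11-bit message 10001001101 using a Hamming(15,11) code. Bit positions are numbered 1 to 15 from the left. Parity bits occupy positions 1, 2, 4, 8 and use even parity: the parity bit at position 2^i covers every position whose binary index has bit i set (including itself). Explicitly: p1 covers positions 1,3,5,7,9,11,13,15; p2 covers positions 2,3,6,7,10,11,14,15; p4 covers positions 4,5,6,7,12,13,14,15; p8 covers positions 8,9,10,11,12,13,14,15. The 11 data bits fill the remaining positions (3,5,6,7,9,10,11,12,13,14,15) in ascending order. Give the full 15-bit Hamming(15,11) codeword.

Place data bits at non-power-of-two positions: b3=1, b5=0, b6=0, b7=0, b9=1, b10=0, b11=0, b12=1, b13=1, b14=0, b15=1.
p1 = XOR of data positions {3,5,7,9,11,13,15} = 1⊕0⊕0⊕1⊕0⊕1⊕1 = 0
p2 = XOR of data positions {3,6,7,10,11,14,15} = 1⊕0⊕0⊕0⊕0⊕0⊕1 = 0
p4 = XOR of data positions {5,6,7,12,13,14,15} = 0⊕0⊕0⊕1⊕1⊕0⊕1 = 1
p8 = XOR of data positions {9,10,11,12,13,14,15} = 1⊕0⊕0⊕1⊕1⊕0⊕1 = 0
Codeword b1..b15 = 001100001001101

001100001001101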